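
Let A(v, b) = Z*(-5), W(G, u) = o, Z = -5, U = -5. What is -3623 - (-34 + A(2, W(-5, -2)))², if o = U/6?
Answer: -3704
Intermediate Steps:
o = -⅚ (o = -5/6 = -5*⅙ = -⅚ ≈ -0.83333)
W(G, u) = -⅚
A(v, b) = 25 (A(v, b) = -5*(-5) = 25)
-3623 - (-34 + A(2, W(-5, -2)))² = -3623 - (-34 + 25)² = -3623 - 1*(-9)² = -3623 - 1*81 = -3623 - 81 = -3704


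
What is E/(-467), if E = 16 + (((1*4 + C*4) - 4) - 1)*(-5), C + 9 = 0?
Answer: -201/467 ≈ -0.43041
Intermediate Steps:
C = -9 (C = -9 + 0 = -9)
E = 201 (E = 16 + (((1*4 - 9*4) - 4) - 1)*(-5) = 16 + (((4 - 36) - 4) - 1)*(-5) = 16 + ((-32 - 4) - 1)*(-5) = 16 + (-36 - 1)*(-5) = 16 - 37*(-5) = 16 + 185 = 201)
E/(-467) = 201/(-467) = 201*(-1/467) = -201/467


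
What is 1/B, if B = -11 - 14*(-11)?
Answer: 1/143 ≈ 0.0069930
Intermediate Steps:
B = 143 (B = -11 + 154 = 143)
1/B = 1/143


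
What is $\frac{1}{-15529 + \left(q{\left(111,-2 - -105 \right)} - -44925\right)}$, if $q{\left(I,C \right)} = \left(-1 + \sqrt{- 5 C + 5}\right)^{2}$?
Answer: $\frac{i}{2 \sqrt{510} + 28887 i} \approx 3.4618 \cdot 10^{-5} + 5.4126 \cdot 10^{-8} i$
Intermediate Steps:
$q{\left(I,C \right)} = \left(-1 + \sqrt{5 - 5 C}\right)^{2}$
$\frac{1}{-15529 + \left(q{\left(111,-2 - -105 \right)} - -44925\right)} = \frac{1}{-15529 + \left(\left(-1 + \sqrt{5} \sqrt{1 - \left(-2 - -105\right)}\right)^{2} - -44925\right)} = \frac{1}{-15529 + \left(\left(-1 + \sqrt{5} \sqrt{1 - \left(-2 + 105\right)}\right)^{2} + 44925\right)} = \frac{1}{-15529 + \left(\left(-1 + \sqrt{5} \sqrt{1 - 103}\right)^{2} + 44925\right)} = \frac{1}{-15529 + \left(\left(-1 + \sqrt{5} \sqrt{-102}\right)^{2} + 44925\right)} = \frac{1}{-15529 + \left(\left(-1 + \sqrt{5} i \sqrt{102}\right)^{2} + 44925\right)} = \frac{1}{-15529 + \left(\left(-1 + i \sqrt{510}\right)^{2} + 44925\right)} = \frac{1}{-15529 + \left(44925 + \left(-1 + i \sqrt{510}\right)^{2}\right)} = \frac{1}{29396 + \left(-1 + i \sqrt{510}\right)^{2}}$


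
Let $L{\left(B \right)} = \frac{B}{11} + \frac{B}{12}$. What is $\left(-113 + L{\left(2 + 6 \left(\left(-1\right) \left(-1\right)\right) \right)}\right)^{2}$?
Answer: $\frac{13564489}{1089} \approx 12456.0$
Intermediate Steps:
$L{\left(B \right)} = \frac{23 B}{132}$ ($L{\left(B \right)} = B \frac{1}{11} + B \frac{1}{12} = \frac{B}{11} + \frac{B}{12} = \frac{23 B}{132}$)
$\left(-113 + L{\left(2 + 6 \left(\left(-1\right) \left(-1\right)\right) \right)}\right)^{2} = \left(-113 + \frac{23 \left(2 + 6 \left(\left(-1\right) \left(-1\right)\right)\right)}{132}\right)^{2} = \left(-113 + \frac{23 \left(2 + 6 \cdot 1\right)}{132}\right)^{2} = \left(-113 + \frac{23 \left(2 + 6\right)}{132}\right)^{2} = \left(-113 + \frac{23}{132} \cdot 8\right)^{2} = \left(-113 + \frac{46}{33}\right)^{2} = \left(- \frac{3683}{33}\right)^{2} = \frac{13564489}{1089}$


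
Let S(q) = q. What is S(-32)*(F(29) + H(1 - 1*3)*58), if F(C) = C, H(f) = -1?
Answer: 928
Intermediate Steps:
S(-32)*(F(29) + H(1 - 1*3)*58) = -32*(29 - 1*58) = -32*(29 - 58) = -32*(-29) = 928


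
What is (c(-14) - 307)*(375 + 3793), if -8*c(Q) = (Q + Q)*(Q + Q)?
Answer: -1688040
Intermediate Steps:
c(Q) = -Q**2/2 (c(Q) = -(Q + Q)*(Q + Q)/8 = -2*Q*2*Q/8 = -Q**2/2)
(c(-14) - 307)*(375 + 3793) = (-1/2*(-14)**2 - 307)*(375 + 3793) = (-1/2*196 - 307)*4168 = (-98 - 307)*4168 = -405*4168 = -1688040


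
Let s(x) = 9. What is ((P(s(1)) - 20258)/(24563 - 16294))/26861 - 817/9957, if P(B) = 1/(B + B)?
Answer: -1090011161435/13269511228878 ≈ -0.082144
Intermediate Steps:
P(B) = 1/(2*B)
((P(s(1)) - 20258)/(24563 - 16294))/26861 - 817/9957 = (((½)/9 - 20258)/(24563 - 16294))/26861 - 817/9957 = (((½)*(⅑) - 20258)/8269)*(1/26861) - 817*1/9957 = ((1/18 - 20258)*(1/8269))*(1/26861) - 817/9957 = -364643/18*1/8269*(1/26861) - 817/9957 = -364643/148842*1/26861 - 817/9957 = -364643/3998044962 - 817/9957 = -1090011161435/13269511228878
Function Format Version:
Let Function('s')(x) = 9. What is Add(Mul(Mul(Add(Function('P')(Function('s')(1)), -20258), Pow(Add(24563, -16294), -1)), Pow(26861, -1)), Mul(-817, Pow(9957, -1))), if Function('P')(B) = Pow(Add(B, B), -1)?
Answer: Rational(-1090011161435, 13269511228878) ≈ -0.082144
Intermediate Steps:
Function('P')(B) = Mul(Rational(1, 2), Pow(B, -1)) (Function('P')(B) = Pow(Mul(2, B), -1) = Mul(Rational(1, 2), Pow(B, -1)))
Add(Mul(Mul(Add(Function('P')(Function('s')(1)), -20258), Pow(Add(24563, -16294), -1)), Pow(26861, -1)), Mul(-817, Pow(9957, -1))) = Add(Mul(Mul(Add(Mul(Rational(1, 2), Pow(9, -1)), -20258), Pow(Add(24563, -16294), -1)), Pow(26861, -1)), Mul(-817, Pow(9957, -1))) = Add(Mul(Mul(Add(Mul(Rational(1, 2), Rational(1, 9)), -20258), Pow(8269, -1)), Rational(1, 26861)), Mul(-817, Rational(1, 9957))) = Add(Mul(Mul(Add(Rational(1, 18), -20258), Rational(1, 8269)), Rational(1, 26861)), Rational(-817, 9957)) = Add(Mul(Mul(Rational(-364643, 18), Rational(1, 8269)), Rational(1, 26861)), Rational(-817, 9957)) = Add(Mul(Rational(-364643, 148842), Rational(1, 26861)), Rational(-817, 9957)) = Add(Rational(-364643, 3998044962), Rational(-817, 9957)) = Rational(-1090011161435, 13269511228878)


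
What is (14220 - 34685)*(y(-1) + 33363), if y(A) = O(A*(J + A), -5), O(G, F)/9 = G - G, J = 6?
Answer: -682773795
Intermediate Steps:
O(G, F) = 0 (O(G, F) = 9*(G - G) = 9*0 = 0)
y(A) = 0
(14220 - 34685)*(y(-1) + 33363) = (14220 - 34685)*(0 + 33363) = -20465*33363 = -682773795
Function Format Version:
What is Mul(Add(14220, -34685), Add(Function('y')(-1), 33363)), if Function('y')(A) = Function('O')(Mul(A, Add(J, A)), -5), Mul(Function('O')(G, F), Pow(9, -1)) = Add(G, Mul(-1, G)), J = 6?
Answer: -682773795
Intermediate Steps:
Function('O')(G, F) = 0 (Function('O')(G, F) = Mul(9, Add(G, Mul(-1, G))) = Mul(9, 0) = 0)
Function('y')(A) = 0
Mul(Add(14220, -34685), Add(Function('y')(-1), 33363)) = Mul(Add(14220, -34685), Add(0, 33363)) = Mul(-20465, 33363) = -682773795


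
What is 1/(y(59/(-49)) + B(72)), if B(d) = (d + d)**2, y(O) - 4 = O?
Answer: 49/1016201 ≈ 4.8219e-5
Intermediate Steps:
y(O) = 4 + O
B(d) = 4*d**2 (B(d) = (2*d)**2 = 4*d**2)
1/(y(59/(-49)) + B(72)) = 1/((4 + 59/(-49)) + 4*72**2) = 1/((4 + 59*(-1/49)) + 4*5184) = 1/((4 - 59/49) + 20736) = 1/(137/49 + 20736) = 1/(1016201/49) = 49/1016201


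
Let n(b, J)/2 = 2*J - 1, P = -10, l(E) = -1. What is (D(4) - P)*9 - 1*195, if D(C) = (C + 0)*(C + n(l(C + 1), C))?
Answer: 543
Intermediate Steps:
n(b, J) = -2 + 4*J (n(b, J) = 2*(2*J - 1) = 2*(-1 + 2*J) = -2 + 4*J)
D(C) = C*(-2 + 5*C) (D(C) = (C + 0)*(C + (-2 + 4*C)) = C*(-2 + 5*C))
(D(4) - P)*9 - 1*195 = (4*(-2 + 5*4) - 1*(-10))*9 - 1*195 = (4*(-2 + 20) + 10)*9 - 195 = (4*18 + 10)*9 - 195 = (72 + 10)*9 - 195 = 82*9 - 195 = 738 - 195 = 543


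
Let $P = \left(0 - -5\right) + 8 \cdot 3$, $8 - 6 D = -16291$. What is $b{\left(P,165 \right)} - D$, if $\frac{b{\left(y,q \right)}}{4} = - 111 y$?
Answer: $- \frac{31185}{2} \approx -15593.0$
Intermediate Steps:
$D = \frac{5433}{2}$ ($D = \frac{4}{3} - - \frac{16291}{6} = \frac{4}{3} + \frac{16291}{6} = \frac{5433}{2} \approx 2716.5$)
$P = 29$ ($P = \left(0 + 5\right) + 24 = 5 + 24 = 29$)
$b{\left(y,q \right)} = - 444 y$ ($b{\left(y,q \right)} = 4 \left(- 111 y\right) = - 444 y$)
$b{\left(P,165 \right)} - D = \left(-444\right) 29 - \frac{5433}{2} = -12876 - \frac{5433}{2} = - \frac{31185}{2}$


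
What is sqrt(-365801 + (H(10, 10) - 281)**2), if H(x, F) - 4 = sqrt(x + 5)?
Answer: sqrt(-365801 + (277 - sqrt(15))**2) ≈ 539.63*I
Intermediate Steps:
H(x, F) = 4 + sqrt(5 + x) (H(x, F) = 4 + sqrt(x + 5) = 4 + sqrt(5 + x))
sqrt(-365801 + (H(10, 10) - 281)**2) = sqrt(-365801 + ((4 + sqrt(5 + 10)) - 281)**2) = sqrt(-365801 + ((4 + sqrt(15)) - 281)**2) = sqrt(-365801 + (-277 + sqrt(15))**2)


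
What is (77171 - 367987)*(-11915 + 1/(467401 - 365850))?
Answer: 351881591373824/101551 ≈ 3.4651e+9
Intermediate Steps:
(77171 - 367987)*(-11915 + 1/(467401 - 365850)) = -290816*(-11915 + 1/101551) = -290816*(-1209980164/101551) = 351881591373824/101551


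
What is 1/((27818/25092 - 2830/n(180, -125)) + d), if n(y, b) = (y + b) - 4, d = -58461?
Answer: -12546/734133977 ≈ -1.7090e-5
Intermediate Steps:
n(y, b) = -4 + b + y (n(y, b) = (b + y) - 4 = -4 + b + y)
1/((27818/25092 - 2830/n(180, -125)) + d) = 1/((27818/25092 - 2830/(-4 - 125 + 180)) - 58461) = 1/((27818*(1/25092) - 2830/51) - 58461) = 1/((13909/12546 - 2830*1/51) - 58461) = 1/((13909/12546 - 2830/51) - 58461) = 1/(-682271/12546 - 58461) = 1/(-734133977/12546) = -12546/734133977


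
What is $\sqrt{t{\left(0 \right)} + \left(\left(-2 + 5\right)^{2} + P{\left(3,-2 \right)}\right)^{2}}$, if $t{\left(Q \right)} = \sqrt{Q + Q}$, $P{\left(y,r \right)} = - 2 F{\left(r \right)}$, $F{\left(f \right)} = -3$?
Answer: $15$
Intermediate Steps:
$P{\left(y,r \right)} = 6$ ($P{\left(y,r \right)} = \left(-2\right) \left(-3\right) = 6$)
$t{\left(Q \right)} = \sqrt{2} \sqrt{Q}$ ($t{\left(Q \right)} = \sqrt{2 Q} = \sqrt{2} \sqrt{Q}$)
$\sqrt{t{\left(0 \right)} + \left(\left(-2 + 5\right)^{2} + P{\left(3,-2 \right)}\right)^{2}} = \sqrt{\sqrt{2} \sqrt{0} + \left(\left(-2 + 5\right)^{2} + 6\right)^{2}} = \sqrt{\sqrt{2} \cdot 0 + \left(3^{2} + 6\right)^{2}} = \sqrt{0 + \left(9 + 6\right)^{2}} = \sqrt{0 + 15^{2}} = \sqrt{0 + 225} = \sqrt{225} = 15$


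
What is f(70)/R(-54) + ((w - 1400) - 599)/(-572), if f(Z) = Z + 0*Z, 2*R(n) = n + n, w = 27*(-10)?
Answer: 41243/15444 ≈ 2.6705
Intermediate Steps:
w = -270
R(n) = n (R(n) = (n + n)/2 = (2*n)/2 = n)
f(Z) = Z (f(Z) = Z + 0 = Z)
f(70)/R(-54) + ((w - 1400) - 599)/(-572) = 70/(-54) + ((-270 - 1400) - 599)/(-572) = 70*(-1/54) + (-1670 - 599)*(-1/572) = -35/27 - 2269*(-1/572) = -35/27 + 2269/572 = 41243/15444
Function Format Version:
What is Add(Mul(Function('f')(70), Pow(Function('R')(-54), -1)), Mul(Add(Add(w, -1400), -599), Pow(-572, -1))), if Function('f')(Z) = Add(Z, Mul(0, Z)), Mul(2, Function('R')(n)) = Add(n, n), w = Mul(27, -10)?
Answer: Rational(41243, 15444) ≈ 2.6705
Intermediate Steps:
w = -270
Function('R')(n) = n (Function('R')(n) = Mul(Rational(1, 2), Add(n, n)) = Mul(Rational(1, 2), Mul(2, n)) = n)
Function('f')(Z) = Z (Function('f')(Z) = Add(Z, 0) = Z)
Add(Mul(Function('f')(70), Pow(Function('R')(-54), -1)), Mul(Add(Add(w, -1400), -599), Pow(-572, -1))) = Add(Mul(70, Pow(-54, -1)), Mul(Add(Add(-270, -1400), -599), Pow(-572, -1))) = Add(Mul(70, Rational(-1, 54)), Mul(Add(-1670, -599), Rational(-1, 572))) = Add(Rational(-35, 27), Mul(-2269, Rational(-1, 572))) = Add(Rational(-35, 27), Rational(2269, 572)) = Rational(41243, 15444)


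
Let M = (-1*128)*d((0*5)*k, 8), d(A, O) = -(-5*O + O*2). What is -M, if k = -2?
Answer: 3072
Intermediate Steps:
d(A, O) = 3*O (d(A, O) = -(-5*O + 2*O) = -(-3)*O = 3*O)
M = -3072 (M = (-1*128)*(3*8) = -128*24 = -3072)
-M = -1*(-3072) = 3072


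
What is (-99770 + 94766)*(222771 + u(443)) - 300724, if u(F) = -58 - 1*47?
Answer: -1114521388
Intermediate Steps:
u(F) = -105 (u(F) = -58 - 47 = -105)
(-99770 + 94766)*(222771 + u(443)) - 300724 = (-99770 + 94766)*(222771 - 105) - 300724 = -5004*222666 - 300724 = -1114220664 - 300724 = -1114521388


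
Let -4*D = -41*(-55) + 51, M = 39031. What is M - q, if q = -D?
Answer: 76909/2 ≈ 38455.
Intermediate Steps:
D = -1153/2 (D = -(-41*(-55) + 51)/4 = -(2255 + 51)/4 = -1/4*2306 = -1153/2 ≈ -576.50)
q = 1153/2 (q = -1*(-1153/2) = 1153/2 ≈ 576.50)
M - q = 39031 - 1*1153/2 = 39031 - 1153/2 = 76909/2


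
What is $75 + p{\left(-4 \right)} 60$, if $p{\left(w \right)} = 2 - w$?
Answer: $435$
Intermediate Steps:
$75 + p{\left(-4 \right)} 60 = 75 + \left(2 - -4\right) 60 = 75 + \left(2 + 4\right) 60 = 75 + 6 \cdot 60 = 75 + 360 = 435$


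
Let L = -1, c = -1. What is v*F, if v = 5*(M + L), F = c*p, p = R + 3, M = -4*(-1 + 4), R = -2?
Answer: 65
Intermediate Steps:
M = -12 (M = -4*3 = -12)
p = 1 (p = -2 + 3 = 1)
F = -1 (F = -1*1 = -1)
v = -65 (v = 5*(-12 - 1) = 5*(-13) = -65)
v*F = -65*(-1) = 65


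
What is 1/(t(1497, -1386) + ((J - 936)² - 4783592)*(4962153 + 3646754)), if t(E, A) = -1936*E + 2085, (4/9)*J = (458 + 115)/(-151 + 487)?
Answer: -200704/6763922149379656837 ≈ -2.9673e-14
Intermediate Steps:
J = 1719/448 (J = 9*((458 + 115)/(-151 + 487))/4 = 9*(573/336)/4 = 9*(573*(1/336))/4 = (9/4)*(191/112) = 1719/448 ≈ 3.8371)
t(E, A) = 2085 - 1936*E
1/(t(1497, -1386) + ((J - 936)² - 4783592)*(4962153 + 3646754)) = 1/((2085 - 1936*1497) + ((1719/448 - 936)² - 4783592)*(4962153 + 3646754)) = 1/((2085 - 2898192) + ((-417609/448)² - 4783592)*8608907) = 1/(-2896107 + (174397276881/200704 - 4783592)*8608907) = 1/(-2896107 - 785688771887/200704*8608907) = 1/(-2896107 - 6763921568119397509/200704) = 1/(-6763922149379656837/200704) = -200704/6763922149379656837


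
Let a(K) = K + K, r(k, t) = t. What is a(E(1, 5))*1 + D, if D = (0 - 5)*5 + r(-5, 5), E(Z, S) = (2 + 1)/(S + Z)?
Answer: -19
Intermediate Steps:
E(Z, S) = 3/(S + Z)
a(K) = 2*K
D = -20 (D = (0 - 5)*5 + 5 = -5*5 + 5 = -25 + 5 = -20)
a(E(1, 5))*1 + D = (2*(3/(5 + 1)))*1 - 20 = (2*(3/6))*1 - 20 = (2*(3*(⅙)))*1 - 20 = (2*(½))*1 - 20 = 1*1 - 20 = 1 - 20 = -19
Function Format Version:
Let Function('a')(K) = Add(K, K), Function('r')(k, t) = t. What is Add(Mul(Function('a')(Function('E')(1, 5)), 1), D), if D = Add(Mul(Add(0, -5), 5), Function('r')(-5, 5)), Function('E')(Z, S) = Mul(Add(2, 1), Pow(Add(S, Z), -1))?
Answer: -19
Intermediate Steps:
Function('E')(Z, S) = Mul(3, Pow(Add(S, Z), -1))
Function('a')(K) = Mul(2, K)
D = -20 (D = Add(Mul(Add(0, -5), 5), 5) = Add(Mul(-5, 5), 5) = Add(-25, 5) = -20)
Add(Mul(Function('a')(Function('E')(1, 5)), 1), D) = Add(Mul(Mul(2, Mul(3, Pow(Add(5, 1), -1))), 1), -20) = Add(Mul(Mul(2, Mul(3, Pow(6, -1))), 1), -20) = Add(Mul(Mul(2, Mul(3, Rational(1, 6))), 1), -20) = Add(Mul(Mul(2, Rational(1, 2)), 1), -20) = Add(Mul(1, 1), -20) = Add(1, -20) = -19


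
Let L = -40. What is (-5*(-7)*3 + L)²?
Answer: 4225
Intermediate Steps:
(-5*(-7)*3 + L)² = (-5*(-7)*3 - 40)² = (35*3 - 40)² = (105 - 40)² = 65² = 4225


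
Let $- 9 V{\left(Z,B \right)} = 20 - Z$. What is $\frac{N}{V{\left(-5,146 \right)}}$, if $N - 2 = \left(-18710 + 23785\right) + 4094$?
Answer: $- \frac{82539}{25} \approx -3301.6$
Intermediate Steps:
$N = 9171$ ($N = 2 + \left(\left(-18710 + 23785\right) + 4094\right) = 2 + \left(5075 + 4094\right) = 2 + 9169 = 9171$)
$V{\left(Z,B \right)} = - \frac{20}{9} + \frac{Z}{9}$ ($V{\left(Z,B \right)} = - \frac{20 - Z}{9} = - \frac{20}{9} + \frac{Z}{9}$)
$\frac{N}{V{\left(-5,146 \right)}} = \frac{9171}{- \frac{20}{9} + \frac{1}{9} \left(-5\right)} = \frac{9171}{- \frac{20}{9} - \frac{5}{9}} = \frac{9171}{- \frac{25}{9}} = 9171 \left(- \frac{9}{25}\right) = - \frac{82539}{25}$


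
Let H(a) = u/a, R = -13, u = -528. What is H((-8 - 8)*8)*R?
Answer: -429/8 ≈ -53.625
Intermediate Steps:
H(a) = -528/a
H((-8 - 8)*8)*R = -528*1/(8*(-8 - 8))*(-13) = -528/((-16*8))*(-13) = -528/(-128)*(-13) = -528*(-1/128)*(-13) = (33/8)*(-13) = -429/8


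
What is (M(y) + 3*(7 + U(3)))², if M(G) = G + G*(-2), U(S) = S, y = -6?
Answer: 1296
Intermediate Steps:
M(G) = -G (M(G) = G - 2*G = -G)
(M(y) + 3*(7 + U(3)))² = (-1*(-6) + 3*(7 + 3))² = (6 + 3*10)² = (6 + 30)² = 36² = 1296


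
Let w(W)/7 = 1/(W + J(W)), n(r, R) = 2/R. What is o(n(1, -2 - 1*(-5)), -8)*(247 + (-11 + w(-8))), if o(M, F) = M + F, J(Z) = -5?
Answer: -67342/39 ≈ -1726.7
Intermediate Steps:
w(W) = 7/(-5 + W) (w(W) = 7/(W - 5) = 7/(-5 + W))
o(M, F) = F + M
o(n(1, -2 - 1*(-5)), -8)*(247 + (-11 + w(-8))) = (-8 + 2/(-2 - 1*(-5)))*(247 + (-11 + 7/(-5 - 8))) = (-8 + 2/(-2 + 5))*(247 + (-11 + 7/(-13))) = (-8 + 2/3)*(247 + (-11 + 7*(-1/13))) = (-8 + 2*(⅓))*(247 + (-11 - 7/13)) = (-8 + ⅔)*(247 - 150/13) = -22/3*3061/13 = -67342/39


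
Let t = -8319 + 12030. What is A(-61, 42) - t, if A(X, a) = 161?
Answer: -3550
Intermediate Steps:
t = 3711
A(-61, 42) - t = 161 - 1*3711 = 161 - 3711 = -3550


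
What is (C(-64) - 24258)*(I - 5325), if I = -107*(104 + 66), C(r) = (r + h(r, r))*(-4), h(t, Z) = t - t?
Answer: 564407030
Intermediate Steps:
h(t, Z) = 0
C(r) = -4*r (C(r) = (r + 0)*(-4) = r*(-4) = -4*r)
I = -18190 (I = -107*170 = -18190)
(C(-64) - 24258)*(I - 5325) = (-4*(-64) - 24258)*(-18190 - 5325) = (256 - 24258)*(-23515) = -24002*(-23515) = 564407030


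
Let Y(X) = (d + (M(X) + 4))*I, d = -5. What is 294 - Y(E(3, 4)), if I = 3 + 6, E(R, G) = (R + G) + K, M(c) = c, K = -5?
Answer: 285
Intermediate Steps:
E(R, G) = -5 + G + R (E(R, G) = (R + G) - 5 = (G + R) - 5 = -5 + G + R)
I = 9
Y(X) = -9 + 9*X (Y(X) = (-5 + (X + 4))*9 = (-5 + (4 + X))*9 = (-1 + X)*9 = -9 + 9*X)
294 - Y(E(3, 4)) = 294 - (-9 + 9*(-5 + 4 + 3)) = 294 - (-9 + 9*2) = 294 - (-9 + 18) = 294 - 1*9 = 294 - 9 = 285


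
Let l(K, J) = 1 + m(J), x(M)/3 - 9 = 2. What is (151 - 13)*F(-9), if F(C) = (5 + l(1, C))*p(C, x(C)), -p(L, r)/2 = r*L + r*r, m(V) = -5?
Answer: -218592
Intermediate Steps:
x(M) = 33 (x(M) = 27 + 3*2 = 27 + 6 = 33)
p(L, r) = -2*r² - 2*L*r (p(L, r) = -2*(r*L + r*r) = -2*(L*r + r²) = -2*(r² + L*r) = -2*r² - 2*L*r)
l(K, J) = -4 (l(K, J) = 1 - 5 = -4)
F(C) = -2178 - 66*C (F(C) = (5 - 4)*(-2*33*(C + 33)) = 1*(-2*33*(33 + C)) = 1*(-2178 - 66*C) = -2178 - 66*C)
(151 - 13)*F(-9) = (151 - 13)*(-2178 - 66*(-9)) = 138*(-2178 + 594) = 138*(-1584) = -218592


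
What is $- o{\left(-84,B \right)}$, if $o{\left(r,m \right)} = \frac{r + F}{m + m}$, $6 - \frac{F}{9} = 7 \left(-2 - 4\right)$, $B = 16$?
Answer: $- \frac{87}{8} \approx -10.875$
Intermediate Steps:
$F = 432$ ($F = 54 - 9 \cdot 7 \left(-2 - 4\right) = 54 - 9 \cdot 7 \left(-6\right) = 54 - -378 = 54 + 378 = 432$)
$o{\left(r,m \right)} = \frac{432 + r}{2 m}$ ($o{\left(r,m \right)} = \frac{r + 432}{m + m} = \frac{432 + r}{2 m}$)
$- o{\left(-84,B \right)} = - \frac{432 - 84}{2 \cdot 16} = - \frac{348}{2 \cdot 16} = \left(-1\right) \frac{87}{8} = - \frac{87}{8}$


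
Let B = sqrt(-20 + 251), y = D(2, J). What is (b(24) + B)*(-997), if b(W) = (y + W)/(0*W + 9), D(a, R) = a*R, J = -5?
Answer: -13958/9 - 997*sqrt(231) ≈ -16704.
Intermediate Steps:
D(a, R) = R*a
y = -10 (y = -5*2 = -10)
b(W) = -10/9 + W/9 (b(W) = (-10 + W)/(0*W + 9) = (-10 + W)/(0 + 9) = (-10 + W)/9 = (-10 + W)*(1/9) = -10/9 + W/9)
B = sqrt(231) ≈ 15.199
(b(24) + B)*(-997) = ((-10/9 + (1/9)*24) + sqrt(231))*(-997) = ((-10/9 + 8/3) + sqrt(231))*(-997) = (14/9 + sqrt(231))*(-997) = -13958/9 - 997*sqrt(231)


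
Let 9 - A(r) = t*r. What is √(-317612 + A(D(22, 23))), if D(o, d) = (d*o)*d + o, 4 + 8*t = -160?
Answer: I*√78573 ≈ 280.31*I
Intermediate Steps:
t = -41/2 (t = -½ + (⅛)*(-160) = -½ - 20 = -41/2 ≈ -20.500)
D(o, d) = o + o*d² (D(o, d) = o*d² + o = o + o*d²)
A(r) = 9 + 41*r/2 (A(r) = 9 - (-41)*r/2 = 9 + 41*r/2)
√(-317612 + A(D(22, 23))) = √(-317612 + (9 + 41*(22*(1 + 23²))/2)) = √(-317612 + (9 + 41*(22*(1 + 529))/2)) = √(-317612 + (9 + 41*(22*530)/2)) = √(-317612 + (9 + (41/2)*11660)) = √(-317612 + (9 + 239030)) = √(-317612 + 239039) = √(-78573) = I*√78573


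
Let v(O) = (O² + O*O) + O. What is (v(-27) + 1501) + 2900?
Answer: 5832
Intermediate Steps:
v(O) = O + 2*O² (v(O) = (O² + O²) + O = 2*O² + O = O + 2*O²)
(v(-27) + 1501) + 2900 = (-27*(1 + 2*(-27)) + 1501) + 2900 = (-27*(1 - 54) + 1501) + 2900 = (-27*(-53) + 1501) + 2900 = (1431 + 1501) + 2900 = 2932 + 2900 = 5832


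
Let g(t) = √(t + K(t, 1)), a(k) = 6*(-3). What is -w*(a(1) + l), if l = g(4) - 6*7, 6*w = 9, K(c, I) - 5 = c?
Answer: 90 - 3*√13/2 ≈ 84.592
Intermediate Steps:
a(k) = -18
K(c, I) = 5 + c
w = 3/2 (w = (⅙)*9 = 3/2 ≈ 1.5000)
g(t) = √(5 + 2*t) (g(t) = √(t + (5 + t)) = √(5 + 2*t))
l = -42 + √13 (l = √(5 + 2*4) - 6*7 = √(5 + 8) - 42 = √13 - 42 = -42 + √13 ≈ -38.394)
-w*(a(1) + l) = -3*(-18 + (-42 + √13))/2 = -3*(-60 + √13)/2 = -(-90 + 3*√13/2) = 90 - 3*√13/2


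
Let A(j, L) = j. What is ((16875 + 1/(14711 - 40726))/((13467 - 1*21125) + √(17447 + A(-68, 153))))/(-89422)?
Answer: 1680942961796/68193066245604025 + 658504686*√1931/68193066245604025 ≈ 2.5074e-5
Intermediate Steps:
((16875 + 1/(14711 - 40726))/((13467 - 1*21125) + √(17447 + A(-68, 153))))/(-89422) = ((16875 + 1/(14711 - 40726))/((13467 - 1*21125) + √(17447 - 68)))/(-89422) = ((16875 + 1/(-26015))/((13467 - 21125) + √17379))*(-1/89422) = ((16875 - 1/26015)/(-7658 + 3*√1931))*(-1/89422) = (439003124/(26015*(-7658 + 3*√1931)))*(-1/89422) = -219501562/(1163156665*(-7658 + 3*√1931))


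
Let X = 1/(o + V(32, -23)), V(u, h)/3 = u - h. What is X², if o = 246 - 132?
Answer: 1/77841 ≈ 1.2847e-5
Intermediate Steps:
V(u, h) = -3*h + 3*u (V(u, h) = 3*(u - h) = -3*h + 3*u)
o = 114
X = 1/279 (X = 1/(114 + (-3*(-23) + 3*32)) = 1/(114 + (69 + 96)) = 1/(114 + 165) = 1/279 ≈ 0.0035842)
X² = (1/279)² = 1/77841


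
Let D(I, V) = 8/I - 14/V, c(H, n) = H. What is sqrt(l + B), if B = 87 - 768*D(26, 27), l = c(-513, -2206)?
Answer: I*sqrt(401674)/39 ≈ 16.251*I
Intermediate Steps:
l = -513
D(I, V) = -14/V + 8/I
B = 29123/117 (B = 87 - 768*(-14/27 + 8/26) = 87 - 768*(-14*1/27 + 8*(1/26)) = 87 - 768*(-14/27 + 4/13) = 87 - 768*(-74/351) = 87 + 18944/117 = 29123/117 ≈ 248.91)
sqrt(l + B) = sqrt(-513 + 29123/117) = sqrt(-30898/117) = I*sqrt(401674)/39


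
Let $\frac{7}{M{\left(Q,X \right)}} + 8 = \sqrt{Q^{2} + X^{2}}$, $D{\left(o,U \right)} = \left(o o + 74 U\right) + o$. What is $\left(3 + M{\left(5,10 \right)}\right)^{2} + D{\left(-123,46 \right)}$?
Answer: $\frac{68566856}{3721} + \frac{16730 \sqrt{5}}{3721} \approx 18437.0$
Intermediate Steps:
$D{\left(o,U \right)} = o + o^{2} + 74 U$ ($D{\left(o,U \right)} = \left(o^{2} + 74 U\right) + o = o + o^{2} + 74 U$)
$M{\left(Q,X \right)} = \frac{7}{-8 + \sqrt{Q^{2} + X^{2}}}$
$\left(3 + M{\left(5,10 \right)}\right)^{2} + D{\left(-123,46 \right)} = \left(3 + \frac{7}{-8 + \sqrt{5^{2} + 10^{2}}}\right)^{2} + \left(-123 + \left(-123\right)^{2} + 74 \cdot 46\right) = \left(3 + \frac{7}{-8 + \sqrt{25 + 100}}\right)^{2} + \left(-123 + 15129 + 3404\right) = \left(3 + \frac{7}{-8 + \sqrt{125}}\right)^{2} + 18410 = \left(3 + \frac{7}{-8 + 5 \sqrt{5}}\right)^{2} + 18410 = 18410 + \left(3 + \frac{7}{-8 + 5 \sqrt{5}}\right)^{2}$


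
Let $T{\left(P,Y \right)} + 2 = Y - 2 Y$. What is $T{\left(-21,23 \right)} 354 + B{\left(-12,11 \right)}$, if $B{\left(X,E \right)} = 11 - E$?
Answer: $-8850$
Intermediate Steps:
$T{\left(P,Y \right)} = -2 - Y$ ($T{\left(P,Y \right)} = -2 + \left(Y - 2 Y\right) = -2 - Y$)
$T{\left(-21,23 \right)} 354 + B{\left(-12,11 \right)} = \left(-2 - 23\right) 354 + \left(11 - 11\right) = \left(-25\right) 354 + 0 = -8850 + 0 = -8850$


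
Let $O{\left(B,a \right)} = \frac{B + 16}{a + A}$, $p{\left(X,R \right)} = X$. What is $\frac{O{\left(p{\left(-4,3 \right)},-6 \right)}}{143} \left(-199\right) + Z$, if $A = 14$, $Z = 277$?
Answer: $\frac{78625}{286} \approx 274.91$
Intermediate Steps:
$O{\left(B,a \right)} = \frac{16 + B}{14 + a}$ ($O{\left(B,a \right)} = \frac{B + 16}{a + 14} = \frac{16 + B}{14 + a}$)
$\frac{O{\left(p{\left(-4,3 \right)},-6 \right)}}{143} \left(-199\right) + Z = \frac{\frac{1}{14 - 6} \left(16 - 4\right)}{143} \left(-199\right) + 277 = \frac{1}{8} \cdot 12 \cdot \frac{1}{143} \left(-199\right) + 277 = \frac{3}{2} \cdot \frac{1}{143} \left(-199\right) + 277 = \frac{3}{286} \left(-199\right) + 277 = - \frac{597}{286} + 277 = \frac{78625}{286}$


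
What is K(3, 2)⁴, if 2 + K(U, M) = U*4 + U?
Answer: 28561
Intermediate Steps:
K(U, M) = -2 + 5*U (K(U, M) = -2 + (U*4 + U) = -2 + (4*U + U) = -2 + 5*U)
K(3, 2)⁴ = (-2 + 5*3)⁴ = (-2 + 15)⁴ = 13⁴ = 28561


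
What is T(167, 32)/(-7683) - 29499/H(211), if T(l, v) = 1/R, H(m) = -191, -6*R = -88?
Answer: 3324065125/21522644 ≈ 154.45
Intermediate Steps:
R = 44/3 (R = -1/6*(-88) = 44/3 ≈ 14.667)
T(l, v) = 3/44 (T(l, v) = 1/(44/3) = 3/44)
T(167, 32)/(-7683) - 29499/H(211) = (3/44)/(-7683) - 29499/(-191) = (3/44)*(-1/7683) - 29499*(-1/191) = -1/112684 + 29499/191 = 3324065125/21522644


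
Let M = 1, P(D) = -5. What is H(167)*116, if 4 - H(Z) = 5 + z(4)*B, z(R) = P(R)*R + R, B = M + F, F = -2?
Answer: -1972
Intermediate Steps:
B = -1 (B = 1 - 2 = -1)
z(R) = -4*R (z(R) = -5*R + R = -4*R)
H(Z) = -17 (H(Z) = 4 - (5 - 4*4*(-1)) = 4 - (5 - 16*(-1)) = 4 - (5 + 16) = 4 - 1*21 = 4 - 21 = -17)
H(167)*116 = -17*116 = -1972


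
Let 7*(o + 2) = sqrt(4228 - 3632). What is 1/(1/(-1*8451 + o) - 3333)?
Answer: -5834761080991/19447259373202328 + 7*sqrt(149)/19447259373202328 ≈ -0.00030003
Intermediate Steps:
o = -2 + 2*sqrt(149)/7 (o = -2 + sqrt(4228 - 3632)/7 = -2 + sqrt(596)/7 = -2 + (2*sqrt(149))/7 = -2 + 2*sqrt(149)/7 ≈ 1.4876)
1/(1/(-1*8451 + o) - 3333) = 1/(1/(-1*8451 + (-2 + 2*sqrt(149)/7)) - 3333) = 1/(1/(-8451 + (-2 + 2*sqrt(149)/7)) - 3333) = 1/(1/(-8453 + 2*sqrt(149)/7) - 3333) = 1/(-3333 + 1/(-8453 + 2*sqrt(149)/7))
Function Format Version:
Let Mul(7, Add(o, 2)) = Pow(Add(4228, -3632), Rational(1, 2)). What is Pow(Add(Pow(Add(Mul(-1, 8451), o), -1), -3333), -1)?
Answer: Add(Rational(-5834761080991, 19447259373202328), Mul(Rational(7, 19447259373202328), Pow(149, Rational(1, 2)))) ≈ -0.00030003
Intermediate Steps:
o = Add(-2, Mul(Rational(2, 7), Pow(149, Rational(1, 2)))) (o = Add(-2, Mul(Rational(1, 7), Pow(Add(4228, -3632), Rational(1, 2)))) = Add(-2, Mul(Rational(1, 7), Pow(596, Rational(1, 2)))) = Add(-2, Mul(Rational(1, 7), Mul(2, Pow(149, Rational(1, 2))))) = Add(-2, Mul(Rational(2, 7), Pow(149, Rational(1, 2)))) ≈ 1.4876)
Pow(Add(Pow(Add(Mul(-1, 8451), o), -1), -3333), -1) = Pow(Add(Pow(Add(Mul(-1, 8451), Add(-2, Mul(Rational(2, 7), Pow(149, Rational(1, 2))))), -1), -3333), -1) = Pow(Add(Pow(Add(-8451, Add(-2, Mul(Rational(2, 7), Pow(149, Rational(1, 2))))), -1), -3333), -1) = Pow(Add(Pow(Add(-8453, Mul(Rational(2, 7), Pow(149, Rational(1, 2)))), -1), -3333), -1) = Pow(Add(-3333, Pow(Add(-8453, Mul(Rational(2, 7), Pow(149, Rational(1, 2)))), -1)), -1)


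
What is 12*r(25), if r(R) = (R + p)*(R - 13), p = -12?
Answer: 1872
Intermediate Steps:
r(R) = (-13 + R)*(-12 + R) (r(R) = (R - 12)*(R - 13) = (-12 + R)*(-13 + R) = (-13 + R)*(-12 + R))
12*r(25) = 12*(156 + 25**2 - 25*25) = 12*(156 + 625 - 625) = 12*156 = 1872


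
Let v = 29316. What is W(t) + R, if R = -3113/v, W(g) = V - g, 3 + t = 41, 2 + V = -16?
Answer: -1644809/29316 ≈ -56.106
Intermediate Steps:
V = -18 (V = -2 - 16 = -18)
t = 38 (t = -3 + 41 = 38)
W(g) = -18 - g
R = -3113/29316 ≈ -0.10619
W(t) + R = (-18 - 1*38) - 3113/29316 = (-18 - 38) - 3113/29316 = -56 - 3113/29316 = -1644809/29316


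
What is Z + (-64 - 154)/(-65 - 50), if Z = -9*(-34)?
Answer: 35408/115 ≈ 307.90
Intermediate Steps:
Z = 306
Z + (-64 - 154)/(-65 - 50) = 306 + (-64 - 154)/(-65 - 50) = 306 - 218/(-115) = 306 - 218*(-1/115) = 306 + 218/115 = 35408/115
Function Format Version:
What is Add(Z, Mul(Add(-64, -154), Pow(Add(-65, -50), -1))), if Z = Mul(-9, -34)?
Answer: Rational(35408, 115) ≈ 307.90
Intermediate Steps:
Z = 306
Add(Z, Mul(Add(-64, -154), Pow(Add(-65, -50), -1))) = Add(306, Mul(Add(-64, -154), Pow(Add(-65, -50), -1))) = Add(306, Mul(-218, Pow(-115, -1))) = Add(306, Mul(-218, Rational(-1, 115))) = Add(306, Rational(218, 115)) = Rational(35408, 115)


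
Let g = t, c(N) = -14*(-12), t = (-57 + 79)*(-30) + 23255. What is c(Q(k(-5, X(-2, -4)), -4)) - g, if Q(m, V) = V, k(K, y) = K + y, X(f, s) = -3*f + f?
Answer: -22427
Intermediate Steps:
X(f, s) = -2*f
t = 22595 (t = 22*(-30) + 23255 = -660 + 23255 = 22595)
c(N) = 168
g = 22595
c(Q(k(-5, X(-2, -4)), -4)) - g = 168 - 1*22595 = 168 - 22595 = -22427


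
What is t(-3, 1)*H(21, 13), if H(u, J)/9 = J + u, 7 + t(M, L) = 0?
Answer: -2142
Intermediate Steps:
t(M, L) = -7 (t(M, L) = -7 + 0 = -7)
H(u, J) = 9*J + 9*u (H(u, J) = 9*(J + u) = 9*J + 9*u)
t(-3, 1)*H(21, 13) = -7*(9*13 + 9*21) = -7*(117 + 189) = -7*306 = -2142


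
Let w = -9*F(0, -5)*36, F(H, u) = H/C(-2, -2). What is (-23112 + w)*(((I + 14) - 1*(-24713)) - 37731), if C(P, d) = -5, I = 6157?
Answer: 158247864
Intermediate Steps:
F(H, u) = -H/5 (F(H, u) = H/(-5) = H*(-1/5) = -H/5)
w = 0 (w = -(-9)*0/5*36 = -9*0*36 = 0*36 = 0)
(-23112 + w)*(((I + 14) - 1*(-24713)) - 37731) = (-23112 + 0)*(((6157 + 14) - 1*(-24713)) - 37731) = -23112*((6171 + 24713) - 37731) = -23112*(30884 - 37731) = -23112*(-6847) = 158247864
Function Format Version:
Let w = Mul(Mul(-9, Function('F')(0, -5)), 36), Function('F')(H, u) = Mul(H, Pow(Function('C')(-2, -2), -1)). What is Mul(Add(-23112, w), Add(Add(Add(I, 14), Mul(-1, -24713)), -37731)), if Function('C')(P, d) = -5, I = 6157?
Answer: 158247864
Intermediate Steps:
Function('F')(H, u) = Mul(Rational(-1, 5), H) (Function('F')(H, u) = Mul(H, Pow(-5, -1)) = Mul(H, Rational(-1, 5)) = Mul(Rational(-1, 5), H))
w = 0 (w = Mul(Mul(-9, Mul(Rational(-1, 5), 0)), 36) = Mul(Mul(-9, 0), 36) = Mul(0, 36) = 0)
Mul(Add(-23112, w), Add(Add(Add(I, 14), Mul(-1, -24713)), -37731)) = Mul(Add(-23112, 0), Add(Add(Add(6157, 14), Mul(-1, -24713)), -37731)) = Mul(-23112, Add(Add(6171, 24713), -37731)) = Mul(-23112, Add(30884, -37731)) = Mul(-23112, -6847) = 158247864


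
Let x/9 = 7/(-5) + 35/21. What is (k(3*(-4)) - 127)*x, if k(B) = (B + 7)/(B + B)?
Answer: -3043/10 ≈ -304.30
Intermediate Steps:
k(B) = (7 + B)/(2*B) (k(B) = (7 + B)/((2*B)) = (7 + B)*(1/(2*B)) = (7 + B)/(2*B))
x = 12/5 (x = 9*(7/(-5) + 35/21) = 9*(7*(-1/5) + 35*(1/21)) = 9*(-7/5 + 5/3) = 9*(4/15) = 12/5 ≈ 2.4000)
(k(3*(-4)) - 127)*x = ((7 + 3*(-4))/(2*((3*(-4)))) - 127)*(12/5) = ((1/2)*(7 - 12)/(-12) - 127)*(12/5) = ((1/2)*(-1/12)*(-5) - 127)*(12/5) = (5/24 - 127)*(12/5) = -3043/24*12/5 = -3043/10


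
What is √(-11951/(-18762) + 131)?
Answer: √46337881026/18762 ≈ 11.473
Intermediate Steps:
√(-11951/(-18762) + 131) = √(-11951*(-1/18762) + 131) = √(11951/18762 + 131) = √(2469773/18762) = √46337881026/18762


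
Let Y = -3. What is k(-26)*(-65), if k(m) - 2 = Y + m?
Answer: 1755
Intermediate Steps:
k(m) = -1 + m (k(m) = 2 + (-3 + m) = -1 + m)
k(-26)*(-65) = (-1 - 26)*(-65) = -27*(-65) = 1755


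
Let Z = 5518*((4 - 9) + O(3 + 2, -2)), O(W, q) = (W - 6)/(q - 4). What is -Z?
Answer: 80011/3 ≈ 26670.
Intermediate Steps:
O(W, q) = (-6 + W)/(-4 + q)
Z = -80011/3 (Z = 5518*((4 - 9) + (-6 + (3 + 2))/(-4 - 2)) = 5518*(-5 + (-6 + 5)/(-6)) = 5518*(-5 - ⅙*(-1)) = 5518*(-5 + ⅙) = 5518*(-29/6) = -80011/3 ≈ -26670.)
-Z = -1*(-80011/3) = 80011/3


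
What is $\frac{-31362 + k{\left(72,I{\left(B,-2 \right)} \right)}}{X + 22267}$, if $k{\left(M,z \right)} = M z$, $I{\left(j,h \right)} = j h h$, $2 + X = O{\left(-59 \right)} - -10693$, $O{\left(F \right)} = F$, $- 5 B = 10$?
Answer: $- \frac{31938}{32899} \approx -0.97079$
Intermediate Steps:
$B = -2$ ($B = \left(- \frac{1}{5}\right) 10 = -2$)
$X = 10632$ ($X = -2 - -10634 = -2 + \left(-59 + 10693\right) = -2 + 10634 = 10632$)
$I{\left(j,h \right)} = j h^{2}$ ($I{\left(j,h \right)} = h j h = j h^{2}$)
$\frac{-31362 + k{\left(72,I{\left(B,-2 \right)} \right)}}{X + 22267} = \frac{-31362 + 72 \left(- 2 \left(-2\right)^{2}\right)}{10632 + 22267} = \frac{-31362 + 72 \left(\left(-2\right) 4\right)}{32899} = \left(-31362 + 72 \left(-8\right)\right) \frac{1}{32899} = \left(-31362 - 576\right) \frac{1}{32899} = \left(-31938\right) \frac{1}{32899} = - \frac{31938}{32899}$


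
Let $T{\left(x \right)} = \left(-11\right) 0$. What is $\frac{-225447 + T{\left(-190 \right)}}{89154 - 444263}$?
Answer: $\frac{225447}{355109} \approx 0.63487$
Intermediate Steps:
$T{\left(x \right)} = 0$
$\frac{-225447 + T{\left(-190 \right)}}{89154 - 444263} = \frac{-225447 + 0}{89154 - 444263} = - \frac{225447}{-355109} = \left(-225447\right) \left(- \frac{1}{355109}\right) = \frac{225447}{355109}$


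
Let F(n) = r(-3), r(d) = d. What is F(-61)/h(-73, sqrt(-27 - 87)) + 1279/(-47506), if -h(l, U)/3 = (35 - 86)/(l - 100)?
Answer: 8153309/2422806 ≈ 3.3652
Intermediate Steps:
F(n) = -3
h(l, U) = 153/(-100 + l) (h(l, U) = -3*(35 - 86)/(l - 100) = -(-153)/(-100 + l) = 153/(-100 + l))
F(-61)/h(-73, sqrt(-27 - 87)) + 1279/(-47506) = -3/(153/(-100 - 73)) + 1279/(-47506) = -3/(153/(-173)) + 1279*(-1/47506) = -3/(153*(-1/173)) - 1279/47506 = -3/(-153/173) - 1279/47506 = -3*(-173/153) - 1279/47506 = 173/51 - 1279/47506 = 8153309/2422806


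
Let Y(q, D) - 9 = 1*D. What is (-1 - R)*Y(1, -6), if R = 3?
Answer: -12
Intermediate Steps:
Y(q, D) = 9 + D (Y(q, D) = 9 + 1*D = 9 + D)
(-1 - R)*Y(1, -6) = (-1 - 1*3)*(9 - 6) = (-1 - 3)*3 = -4*3 = -12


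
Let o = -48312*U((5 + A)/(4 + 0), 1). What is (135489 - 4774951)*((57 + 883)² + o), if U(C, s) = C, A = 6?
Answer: -3483038980804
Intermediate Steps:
o = -132858 (o = -48312*(5 + 6)/(4 + 0) = -531432/4 = -48312*11/4 = -132858)
(135489 - 4774951)*((57 + 883)² + o) = (135489 - 4774951)*((57 + 883)² - 132858) = -4639462*(940² - 132858) = -4639462*(883600 - 132858) = -4639462*750742 = -3483038980804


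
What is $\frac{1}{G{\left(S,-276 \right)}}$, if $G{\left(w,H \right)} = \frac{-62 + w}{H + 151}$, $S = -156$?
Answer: $\frac{125}{218} \approx 0.57339$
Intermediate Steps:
$G{\left(w,H \right)} = \frac{-62 + w}{151 + H}$
$\frac{1}{G{\left(S,-276 \right)}} = \frac{1}{\frac{1}{151 - 276} \left(-62 - 156\right)} = \frac{1}{\frac{1}{-125} \left(-218\right)} = \frac{1}{\left(- \frac{1}{125}\right) \left(-218\right)} = \frac{1}{\frac{218}{125}} = \frac{125}{218}$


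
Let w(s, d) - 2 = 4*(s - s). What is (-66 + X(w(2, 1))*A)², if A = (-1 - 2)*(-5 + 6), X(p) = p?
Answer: 5184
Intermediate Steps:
w(s, d) = 2 (w(s, d) = 2 + 4*(s - s) = 2 + 4*0 = 2 + 0 = 2)
A = -3 (A = -3*1 = -3)
(-66 + X(w(2, 1))*A)² = (-66 + 2*(-3))² = (-66 - 6)² = (-72)² = 5184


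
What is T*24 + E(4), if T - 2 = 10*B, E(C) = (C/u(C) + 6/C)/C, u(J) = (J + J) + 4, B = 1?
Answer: 6923/24 ≈ 288.46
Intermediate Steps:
u(J) = 4 + 2*J (u(J) = 2*J + 4 = 4 + 2*J)
E(C) = (6/C + C/(4 + 2*C))/C (E(C) = (C/(4 + 2*C) + 6/C)/C = (6/C + C/(4 + 2*C))/C)
T = 12 (T = 2 + 10*1 = 2 + 10 = 12)
T*24 + E(4) = 12*24 + (1/2)*(24 + 4**2 + 12*4)/(4**2*(2 + 4)) = 288 + (1/2)*(1/16)*(24 + 16 + 48)/6 = 288 + (1/2)*(1/16)*(1/6)*88 = 288 + 11/24 = 6923/24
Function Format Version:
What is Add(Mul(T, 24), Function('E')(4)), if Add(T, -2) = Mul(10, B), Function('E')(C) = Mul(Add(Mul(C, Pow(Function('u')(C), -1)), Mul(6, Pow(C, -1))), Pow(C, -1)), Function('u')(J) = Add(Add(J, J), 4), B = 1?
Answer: Rational(6923, 24) ≈ 288.46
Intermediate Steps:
Function('u')(J) = Add(4, Mul(2, J)) (Function('u')(J) = Add(Mul(2, J), 4) = Add(4, Mul(2, J)))
Function('E')(C) = Mul(Pow(C, -1), Add(Mul(6, Pow(C, -1)), Mul(C, Pow(Add(4, Mul(2, C)), -1)))) (Function('E')(C) = Mul(Add(Mul(C, Pow(Add(4, Mul(2, C)), -1)), Mul(6, Pow(C, -1))), Pow(C, -1)) = Mul(Add(Mul(6, Pow(C, -1)), Mul(C, Pow(Add(4, Mul(2, C)), -1))), Pow(C, -1)) = Mul(Pow(C, -1), Add(Mul(6, Pow(C, -1)), Mul(C, Pow(Add(4, Mul(2, C)), -1)))))
T = 12 (T = Add(2, Mul(10, 1)) = Add(2, 10) = 12)
Add(Mul(T, 24), Function('E')(4)) = Add(Mul(12, 24), Mul(Rational(1, 2), Pow(4, -2), Pow(Add(2, 4), -1), Add(24, Pow(4, 2), Mul(12, 4)))) = Add(288, Mul(Rational(1, 2), Rational(1, 16), Pow(6, -1), Add(24, 16, 48))) = Add(288, Mul(Rational(1, 2), Rational(1, 16), Rational(1, 6), 88)) = Add(288, Rational(11, 24)) = Rational(6923, 24)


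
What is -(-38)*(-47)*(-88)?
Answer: 157168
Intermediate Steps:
-(-38)*(-47)*(-88) = -38*47*(-88) = -1786*(-88) = 157168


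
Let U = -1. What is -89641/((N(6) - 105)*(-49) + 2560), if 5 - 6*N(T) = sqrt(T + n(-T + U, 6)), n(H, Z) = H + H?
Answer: -8244282770/704879811 + 17569636*I*sqrt(2)/704879811 ≈ -11.696 + 0.03525*I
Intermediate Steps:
n(H, Z) = 2*H
N(T) = 5/6 - sqrt(-2 - T)/6 (N(T) = 5/6 - sqrt(T + 2*(-T - 1))/6 = 5/6 - sqrt(T + 2*(-1 - T))/6 = 5/6 - sqrt(T + (-2 - 2*T))/6 = 5/6 - sqrt(-2 - T)/6)
-89641/((N(6) - 105)*(-49) + 2560) = -89641/(((5/6 - sqrt(-2 - 1*6)/6) - 105)*(-49) + 2560) = -89641/(((5/6 - sqrt(-2 - 6)/6) - 105)*(-49) + 2560) = -89641/(((5/6 - I*sqrt(2)/3) - 105)*(-49) + 2560) = -89641/((-625/6 - I*sqrt(2)/3)*(-49) + 2560) = -89641/((30625/6 + 49*I*sqrt(2)/3) + 2560) = -89641/(45985/6 + 49*I*sqrt(2)/3)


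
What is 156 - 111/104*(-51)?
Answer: 21885/104 ≈ 210.43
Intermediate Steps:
156 - 111/104*(-51) = 156 + 5661/104 = 21885/104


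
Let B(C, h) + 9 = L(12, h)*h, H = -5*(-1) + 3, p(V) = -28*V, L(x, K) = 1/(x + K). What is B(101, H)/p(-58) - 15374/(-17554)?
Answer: 62041029/71269240 ≈ 0.87052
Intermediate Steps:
L(x, K) = 1/(K + x)
H = 8 (H = 5 + 3 = 8)
B(C, h) = -9 + h/(12 + h) (B(C, h) = -9 + h/(h + 12) = -9 + h/(12 + h))
B(101, H)/p(-58) - 15374/(-17554) = (4*(-27 - 2*8)/(12 + 8))/((-28*(-58))) - 15374/(-17554) = (4*(-27 - 16)/20)/1624 - 15374*(-1/17554) = (4*(1/20)*(-43))*(1/1624) + 7687/8777 = -43/5*1/1624 + 7687/8777 = -43/8120 + 7687/8777 = 62041029/71269240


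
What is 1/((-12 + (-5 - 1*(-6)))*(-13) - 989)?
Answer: -1/846 ≈ -0.0011820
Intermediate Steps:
1/((-12 + (-5 - 1*(-6)))*(-13) - 989) = 1/((-12 + (-5 + 6))*(-13) - 989) = 1/((-12 + 1)*(-13) - 989) = 1/(-11*(-13) - 989) = 1/(143 - 989) = 1/(-846) = -1/846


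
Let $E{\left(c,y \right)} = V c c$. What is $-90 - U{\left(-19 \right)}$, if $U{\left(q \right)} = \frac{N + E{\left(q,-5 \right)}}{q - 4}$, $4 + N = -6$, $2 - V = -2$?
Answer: $- \frac{636}{23} \approx -27.652$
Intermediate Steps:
$V = 4$ ($V = 2 - -2 = 2 + 2 = 4$)
$N = -10$ ($N = -4 - 6 = -10$)
$E{\left(c,y \right)} = 4 c^{2}$ ($E{\left(c,y \right)} = 4 c c = 4 c^{2}$)
$U{\left(q \right)} = \frac{-10 + 4 q^{2}}{-4 + q}$ ($U{\left(q \right)} = \frac{-10 + 4 q^{2}}{q - 4} = \frac{-10 + 4 q^{2}}{-4 + q}$)
$-90 - U{\left(-19 \right)} = -90 - \frac{2 \left(-5 + 2 \left(-19\right)^{2}\right)}{-4 - 19} = -90 - \frac{2 \left(-5 + 2 \cdot 361\right)}{-23} = -90 - 2 \left(- \frac{1}{23}\right) \left(-5 + 722\right) = -90 - 2 \left(- \frac{1}{23}\right) 717 = -90 - - \frac{1434}{23} = -90 + \frac{1434}{23} = - \frac{636}{23}$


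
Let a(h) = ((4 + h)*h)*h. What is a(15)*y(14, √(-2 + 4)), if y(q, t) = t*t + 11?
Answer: 55575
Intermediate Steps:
y(q, t) = 11 + t² (y(q, t) = t² + 11 = 11 + t²)
a(h) = h²*(4 + h) (a(h) = (h*(4 + h))*h = h²*(4 + h))
a(15)*y(14, √(-2 + 4)) = (15²*(4 + 15))*(11 + (√(-2 + 4))²) = (225*19)*(11 + (√2)²) = 4275*(11 + 2) = 4275*13 = 55575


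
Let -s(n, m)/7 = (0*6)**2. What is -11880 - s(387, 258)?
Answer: -11880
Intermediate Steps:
s(n, m) = 0 (s(n, m) = -7*(0*6)**2 = -7*0**2 = -7*0 = 0)
-11880 - s(387, 258) = -11880 - 1*0 = -11880 + 0 = -11880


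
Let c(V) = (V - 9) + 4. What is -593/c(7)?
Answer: -593/2 ≈ -296.50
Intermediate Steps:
c(V) = -5 + V (c(V) = (-9 + V) + 4 = -5 + V)
-593/c(7) = -593/(-5 + 7) = -593/2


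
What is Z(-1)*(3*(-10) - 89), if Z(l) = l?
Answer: 119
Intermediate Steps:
Z(-1)*(3*(-10) - 89) = -(3*(-10) - 89) = -(-30 - 89) = -1*(-119) = 119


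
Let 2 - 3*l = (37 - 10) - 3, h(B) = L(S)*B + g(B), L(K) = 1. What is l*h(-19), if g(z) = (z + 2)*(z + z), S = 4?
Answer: -4598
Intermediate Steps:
g(z) = 2*z*(2 + z) (g(z) = (2 + z)*(2*z) = 2*z*(2 + z))
h(B) = B + 2*B*(2 + B) (h(B) = 1*B + 2*B*(2 + B) = B + 2*B*(2 + B))
l = -22/3 (l = ⅔ - ((37 - 10) - 3)/3 = ⅔ - (27 - 3)/3 = ⅔ - ⅓*24 = ⅔ - 8 = -22/3 ≈ -7.3333)
l*h(-19) = -(-418)*(5 + 2*(-19))/3 = -(-418)*(5 - 38)/3 = -(-418)*(-33)/3 = -22/3*627 = -4598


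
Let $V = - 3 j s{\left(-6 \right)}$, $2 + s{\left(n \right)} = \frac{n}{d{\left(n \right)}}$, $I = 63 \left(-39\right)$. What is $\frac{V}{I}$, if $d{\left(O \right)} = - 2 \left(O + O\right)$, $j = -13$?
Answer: $\frac{1}{28} \approx 0.035714$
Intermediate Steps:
$d{\left(O \right)} = - 4 O$ ($d{\left(O \right)} = - 2 \cdot 2 O = - 4 O$)
$I = -2457$
$s{\left(n \right)} = - \frac{9}{4}$ ($s{\left(n \right)} = -2 + \frac{n}{\left(-4\right) n} = -2 + n \left(- \frac{1}{4 n}\right) = -2 - \frac{1}{4} = - \frac{9}{4}$)
$V = - \frac{351}{4}$ ($V = \left(-3\right) \left(-13\right) \left(- \frac{9}{4}\right) = 39 \left(- \frac{9}{4}\right) = - \frac{351}{4} \approx -87.75$)
$\frac{V}{I} = - \frac{351}{4 \left(-2457\right)} = \left(- \frac{351}{4}\right) \left(- \frac{1}{2457}\right) = \frac{1}{28}$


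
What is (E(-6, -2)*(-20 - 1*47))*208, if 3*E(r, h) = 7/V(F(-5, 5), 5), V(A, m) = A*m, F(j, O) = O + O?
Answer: -48776/75 ≈ -650.35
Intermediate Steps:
F(j, O) = 2*O
E(r, h) = 7/150 (E(r, h) = (7/(((2*5)*5)))/3 = (7/((10*5)))/3 = (7/50)/3 = (7*(1/50))/3 = (1/3)*(7/50) = 7/150)
(E(-6, -2)*(-20 - 1*47))*208 = (7*(-20 - 1*47)/150)*208 = (7*(-20 - 47)/150)*208 = ((7/150)*(-67))*208 = -469/150*208 = -48776/75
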